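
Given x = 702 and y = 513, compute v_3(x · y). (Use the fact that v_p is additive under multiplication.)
v_3(360126) = 6

v_p(x) = 3 (factor: 702 = 3^3 · 26); v_p(y) = 3 (factor: 513 = 3^3 · 19). Additivity: v_p(xy) = v_p(x) + v_p(y) = 3 + 3 = 6. (Direct check: xy = 360126 = 3^6 · (494).)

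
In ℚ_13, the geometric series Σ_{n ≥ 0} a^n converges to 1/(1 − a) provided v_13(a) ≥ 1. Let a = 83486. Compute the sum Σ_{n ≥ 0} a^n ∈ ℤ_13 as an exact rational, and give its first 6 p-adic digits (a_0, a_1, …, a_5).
Σ a^n = 1/(1 − a) = -1/83485;  first 6 digits = (1, 0, 0, 12, 2, 0)

v_13(a) = 3 ≥ 1, so the series converges in ℤ_13 to 1/(1 − a) = 1/(1 − 83486) = -1/83485. Expand this rational in ℤ_13: compute digits iteratively via d_i = x_i mod 13, x_{i+1} = (x_i − d_i)/13. The first 6 digits are (1, 0, 0, 12, 2, 0).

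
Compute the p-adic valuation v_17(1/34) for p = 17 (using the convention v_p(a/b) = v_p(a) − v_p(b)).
v_17(1/34) = -1

Factor powers of 17 from the numerator and denominator of the reduced fraction: 1 = 17^0 · 1 and 34 = 17^1 · 2. Apply v_p(a/b) = v_p(a) − v_p(b): v_17(1/34) = 0 − 1 = -1.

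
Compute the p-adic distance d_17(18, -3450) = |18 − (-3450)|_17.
d_17(18, -3450) = 1/289

Step 1 — x − y = 18 − (-3450) = 3468. Step 2 — v_17(3468) = 2 (factor: 3468 = (17^2 · 12); the sign does not affect v_p). Step 3 — |x − y|_17 = 17^{-2} = 1/289.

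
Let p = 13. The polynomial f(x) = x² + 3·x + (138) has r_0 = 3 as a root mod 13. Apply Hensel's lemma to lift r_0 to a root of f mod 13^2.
r_1 = 42 (mod 169)

Hensel: r_{i+1} = r_i − f(r_i)·(f′(r_i))^{-1} mod 13^{i+2}, f′(x) = 2x + 3. Iterate:
  r_0 = 3 (mod 13)
  r_1 = 42 (mod 169)
Final: r = 42 satisfies f(r) ≡ 0 mod 13^2.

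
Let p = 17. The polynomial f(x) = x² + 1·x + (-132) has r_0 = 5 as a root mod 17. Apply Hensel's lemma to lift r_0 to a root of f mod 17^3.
r_2 = 4901 (mod 4913)

Hensel: r_{i+1} = r_i − f(r_i)·(f′(r_i))^{-1} mod 17^{i+2}, f′(x) = 2x + 1. Iterate:
  r_0 = 5 (mod 17)
  r_1 = 277 (mod 289)
  r_2 = 4901 (mod 4913)
Final: r = 4901 satisfies f(r) ≡ 0 mod 17^3.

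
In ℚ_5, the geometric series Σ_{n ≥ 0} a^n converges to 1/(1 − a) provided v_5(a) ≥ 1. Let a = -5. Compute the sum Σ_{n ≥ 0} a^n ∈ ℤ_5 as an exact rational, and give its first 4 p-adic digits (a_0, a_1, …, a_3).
Σ a^n = 1/(1 − a) = 1/6;  first 4 digits = (1, 4, 0, 4)

v_5(a) = 1 ≥ 1, so the series converges in ℤ_5 to 1/(1 − a) = 1/(1 − (-5)) = 1/6. Expand this rational in ℤ_5: compute digits iteratively via d_i = x_i mod 5, x_{i+1} = (x_i − d_i)/5. The first 4 digits are (1, 4, 0, 4).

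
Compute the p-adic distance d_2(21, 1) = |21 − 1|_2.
d_2(21, 1) = 1/4

Step 1 — x − y = 21 − 1 = 20. Step 2 — v_2(20) = 2 (factor: 20 = (2^2 · 5); the sign does not affect v_p). Step 3 — |x − y|_2 = 2^{-2} = 1/4.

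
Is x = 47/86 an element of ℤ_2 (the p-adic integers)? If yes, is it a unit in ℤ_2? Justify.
x ∉ ℤ_2 (v_2(x) = -1 < 0)

ℤ_2 = {x ∈ ℚ_2 : v_2(x) ≥ 0} and ℤ_2^× = {x ∈ ℤ_2 : v_2(x) = 0}. Here v_2(47/86) = v_2(num) − v_2(den) = -1; compare against these criteria.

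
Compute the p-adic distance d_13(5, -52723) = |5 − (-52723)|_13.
d_13(5, -52723) = 1/2197

Step 1 — x − y = 5 − (-52723) = 52728. Step 2 — v_13(52728) = 3 (factor: 52728 = (13^3 · 24); the sign does not affect v_p). Step 3 — |x − y|_13 = 13^{-3} = 1/2197.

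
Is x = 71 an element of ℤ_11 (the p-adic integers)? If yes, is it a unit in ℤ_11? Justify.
x ∈ ℤ_11^× (unit); v_11(x) = 0

ℤ_11 = {x ∈ ℚ_11 : v_11(x) ≥ 0} and ℤ_11^× = {x ∈ ℤ_11 : v_11(x) = 0}. Here v_11(71) = v_11(num) − v_11(den) = 0; compare against these criteria.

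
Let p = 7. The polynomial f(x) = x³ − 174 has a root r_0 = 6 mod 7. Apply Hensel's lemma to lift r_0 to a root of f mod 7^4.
r_3 = 1021 (mod 2401)

Hensel: r_{i+1} = r_i − f(r_i)/f′(r_i) mod 7^{i+2}, where f′(x) = 3x². Iterate:
  r_0 = 6 (mod 7)
  r_1 = 41 (mod 49)
  r_2 = 335 (mod 343)
  r_3 = 1021 (mod 2401)
Final: r = 1021 with f(r) ≡ 0 mod 7^4.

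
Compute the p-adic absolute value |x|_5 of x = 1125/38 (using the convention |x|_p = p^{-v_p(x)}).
|1125/38|_5 = 1/125

Step 1 — compute v_5(x) by factoring powers of 5 out of the numerator and denominator: v_5(1125/38) = 3. Step 2 — apply |x|_p = p^{-v_p(x)} = 5^{-3} = 1/125.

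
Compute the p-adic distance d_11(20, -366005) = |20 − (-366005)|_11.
d_11(20, -366005) = 1/14641

Step 1 — x − y = 20 − (-366005) = 366025. Step 2 — v_11(366025) = 4 (factor: 366025 = (11^4 · 25); the sign does not affect v_p). Step 3 — |x − y|_11 = 11^{-4} = 1/14641.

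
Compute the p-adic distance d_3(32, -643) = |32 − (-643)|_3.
d_3(32, -643) = 1/27

Step 1 — x − y = 32 − (-643) = 675. Step 2 — v_3(675) = 3 (factor: 675 = (3^3 · 25); the sign does not affect v_p). Step 3 — |x − y|_3 = 3^{-3} = 1/27.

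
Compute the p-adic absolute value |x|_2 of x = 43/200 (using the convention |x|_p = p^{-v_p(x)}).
|43/200|_2 = 8

Step 1 — compute v_2(x) by factoring powers of 2 out of the numerator and denominator: v_2(43/200) = -3. Step 2 — apply |x|_p = p^{-v_p(x)} = 2^{3} = 8.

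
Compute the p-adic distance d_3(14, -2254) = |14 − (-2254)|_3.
d_3(14, -2254) = 1/81

Step 1 — x − y = 14 − (-2254) = 2268. Step 2 — v_3(2268) = 4 (factor: 2268 = (3^4 · 28); the sign does not affect v_p). Step 3 — |x − y|_3 = 3^{-4} = 1/81.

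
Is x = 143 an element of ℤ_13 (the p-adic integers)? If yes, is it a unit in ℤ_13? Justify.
x ∈ ℤ_13 but not a unit; v_13(x) = 1 > 0

ℤ_13 = {x ∈ ℚ_13 : v_13(x) ≥ 0} and ℤ_13^× = {x ∈ ℤ_13 : v_13(x) = 0}. Here v_13(143) = v_13(num) − v_13(den) = 1; compare against these criteria.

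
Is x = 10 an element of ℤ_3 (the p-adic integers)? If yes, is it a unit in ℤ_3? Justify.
x ∈ ℤ_3^× (unit); v_3(x) = 0

ℤ_3 = {x ∈ ℚ_3 : v_3(x) ≥ 0} and ℤ_3^× = {x ∈ ℤ_3 : v_3(x) = 0}. Here v_3(10) = v_3(num) − v_3(den) = 0; compare against these criteria.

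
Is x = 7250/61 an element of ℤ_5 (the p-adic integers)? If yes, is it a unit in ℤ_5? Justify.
x ∈ ℤ_5 but not a unit; v_5(x) = 3 > 0

ℤ_5 = {x ∈ ℚ_5 : v_5(x) ≥ 0} and ℤ_5^× = {x ∈ ℤ_5 : v_5(x) = 0}. Here v_5(7250/61) = v_5(num) − v_5(den) = 3; compare against these criteria.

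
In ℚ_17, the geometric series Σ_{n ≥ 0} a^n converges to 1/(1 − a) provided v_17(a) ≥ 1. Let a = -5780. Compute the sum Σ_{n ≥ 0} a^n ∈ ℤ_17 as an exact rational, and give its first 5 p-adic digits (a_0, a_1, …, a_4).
Σ a^n = 1/(1 − a) = 1/5781;  first 5 digits = (1, 0, 14, 15, 8)

v_17(a) = 2 ≥ 1, so the series converges in ℤ_17 to 1/(1 − a) = 1/(1 − (-5780)) = 1/5781. Expand this rational in ℤ_17: compute digits iteratively via d_i = x_i mod 17, x_{i+1} = (x_i − d_i)/17. The first 5 digits are (1, 0, 14, 15, 8).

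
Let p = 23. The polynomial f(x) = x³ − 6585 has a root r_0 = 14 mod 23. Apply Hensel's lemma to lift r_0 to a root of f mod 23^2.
r_1 = 106 (mod 529)

Hensel: r_{i+1} = r_i − f(r_i)/f′(r_i) mod 23^{i+2}, where f′(x) = 3x². Iterate:
  r_0 = 14 (mod 23)
  r_1 = 106 (mod 529)
Final: r = 106 with f(r) ≡ 0 mod 23^2.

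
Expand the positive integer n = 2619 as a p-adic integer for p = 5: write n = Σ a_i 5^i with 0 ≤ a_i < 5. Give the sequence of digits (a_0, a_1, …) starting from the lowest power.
(a_0, a_1, …) = (4, 3, 4, 0, 4)

Repeated division by 5 gives the digits low-to-high: 2619 = 4 + 3·5^1 + 4·5^2 + 4·5^4. Digit sequence: (4, 3, 4, 0, 4).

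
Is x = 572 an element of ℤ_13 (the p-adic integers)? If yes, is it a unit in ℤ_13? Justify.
x ∈ ℤ_13 but not a unit; v_13(x) = 1 > 0

ℤ_13 = {x ∈ ℚ_13 : v_13(x) ≥ 0} and ℤ_13^× = {x ∈ ℤ_13 : v_13(x) = 0}. Here v_13(572) = v_13(num) − v_13(den) = 1; compare against these criteria.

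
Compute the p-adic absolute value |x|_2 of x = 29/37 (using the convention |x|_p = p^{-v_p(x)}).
|29/37|_2 = 1

Step 1 — compute v_2(x) by factoring powers of 2 out of the numerator and denominator: v_2(29/37) = 0. Step 2 — apply |x|_p = p^{-v_p(x)} = 2^{0} = 1.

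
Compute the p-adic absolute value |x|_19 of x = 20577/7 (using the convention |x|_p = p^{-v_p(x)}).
|20577/7|_19 = 1/6859

Step 1 — compute v_19(x) by factoring powers of 19 out of the numerator and denominator: v_19(20577/7) = 3. Step 2 — apply |x|_p = p^{-v_p(x)} = 19^{-3} = 1/6859.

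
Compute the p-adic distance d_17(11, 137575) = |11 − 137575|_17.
d_17(11, 137575) = 1/4913

Step 1 — x − y = 11 − 137575 = -137564. Step 2 — v_17(-137564) = 3 (factor: -137564 = −(17^3 · 28); the sign does not affect v_p). Step 3 — |x − y|_17 = 17^{-3} = 1/4913.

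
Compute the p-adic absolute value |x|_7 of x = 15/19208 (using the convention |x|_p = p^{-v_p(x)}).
|15/19208|_7 = 2401

Step 1 — compute v_7(x) by factoring powers of 7 out of the numerator and denominator: v_7(15/19208) = -4. Step 2 — apply |x|_p = p^{-v_p(x)} = 7^{4} = 2401.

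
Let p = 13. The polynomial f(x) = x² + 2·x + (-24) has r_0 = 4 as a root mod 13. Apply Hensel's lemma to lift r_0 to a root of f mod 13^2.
r_1 = 4 (mod 169)

Hensel: r_{i+1} = r_i − f(r_i)·(f′(r_i))^{-1} mod 13^{i+2}, f′(x) = 2x + 2. Iterate:
  r_0 = 4 (mod 13)
  r_1 = 4 (mod 169)
Final: r = 4 satisfies f(r) ≡ 0 mod 13^2.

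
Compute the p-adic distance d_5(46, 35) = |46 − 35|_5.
d_5(46, 35) = 1

Step 1 — x − y = 46 − 35 = 11. Step 2 — v_5(11) = 0 (factor: 11 = (5^0 · 11); the sign does not affect v_p). Step 3 — |x − y|_5 = 5^{0} = 1.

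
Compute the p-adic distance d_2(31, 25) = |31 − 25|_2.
d_2(31, 25) = 1/2

Step 1 — x − y = 31 − 25 = 6. Step 2 — v_2(6) = 1 (factor: 6 = (2^1 · 3); the sign does not affect v_p). Step 3 — |x − y|_2 = 2^{-1} = 1/2.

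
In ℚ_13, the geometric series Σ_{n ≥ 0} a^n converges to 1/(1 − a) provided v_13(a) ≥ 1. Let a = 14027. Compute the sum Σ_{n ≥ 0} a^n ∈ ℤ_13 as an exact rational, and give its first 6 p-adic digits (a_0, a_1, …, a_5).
Σ a^n = 1/(1 − a) = -1/14026;  first 6 digits = (1, 0, 5, 6, 12, 9)

v_13(a) = 2 ≥ 1, so the series converges in ℤ_13 to 1/(1 − a) = 1/(1 − 14027) = -1/14026. Expand this rational in ℤ_13: compute digits iteratively via d_i = x_i mod 13, x_{i+1} = (x_i − d_i)/13. The first 6 digits are (1, 0, 5, 6, 12, 9).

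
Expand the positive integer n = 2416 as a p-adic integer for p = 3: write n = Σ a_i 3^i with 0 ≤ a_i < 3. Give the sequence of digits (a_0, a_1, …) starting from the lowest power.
(a_0, a_1, …) = (1, 1, 1, 2, 2, 0, 0, 1)

Repeated division by 3 gives the digits low-to-high: 2416 = 1 + 1·3^1 + 1·3^2 + 2·3^3 + 2·3^4 + 1·3^7. Digit sequence: (1, 1, 1, 2, 2, 0, 0, 1).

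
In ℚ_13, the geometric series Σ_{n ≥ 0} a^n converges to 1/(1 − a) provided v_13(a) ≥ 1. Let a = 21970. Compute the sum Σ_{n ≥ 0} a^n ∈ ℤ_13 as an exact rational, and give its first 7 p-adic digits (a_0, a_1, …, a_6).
Σ a^n = 1/(1 − a) = -1/21969;  first 7 digits = (1, 0, 0, 10, 0, 0, 9)

v_13(a) = 3 ≥ 1, so the series converges in ℤ_13 to 1/(1 − a) = 1/(1 − 21970) = -1/21969. Expand this rational in ℤ_13: compute digits iteratively via d_i = x_i mod 13, x_{i+1} = (x_i − d_i)/13. The first 7 digits are (1, 0, 0, 10, 0, 0, 9).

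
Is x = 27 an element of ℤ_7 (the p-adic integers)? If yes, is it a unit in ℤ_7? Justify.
x ∈ ℤ_7^× (unit); v_7(x) = 0

ℤ_7 = {x ∈ ℚ_7 : v_7(x) ≥ 0} and ℤ_7^× = {x ∈ ℤ_7 : v_7(x) = 0}. Here v_7(27) = v_7(num) − v_7(den) = 0; compare against these criteria.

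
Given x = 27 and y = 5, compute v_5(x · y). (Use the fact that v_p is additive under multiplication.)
v_5(135) = 1

v_p(x) = 0 (factor: 27 = 5^0 · 27); v_p(y) = 1 (factor: 5 = 5^1 · 1). Additivity: v_p(xy) = v_p(x) + v_p(y) = 0 + 1 = 1. (Direct check: xy = 135 = 5^1 · (27).)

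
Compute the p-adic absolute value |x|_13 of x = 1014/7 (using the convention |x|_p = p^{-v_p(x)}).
|1014/7|_13 = 1/169

Step 1 — compute v_13(x) by factoring powers of 13 out of the numerator and denominator: v_13(1014/7) = 2. Step 2 — apply |x|_p = p^{-v_p(x)} = 13^{-2} = 1/169.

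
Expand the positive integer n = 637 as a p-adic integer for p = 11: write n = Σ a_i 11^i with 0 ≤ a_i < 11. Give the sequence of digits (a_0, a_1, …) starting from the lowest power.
(a_0, a_1, …) = (10, 2, 5)

Repeated division by 11 gives the digits low-to-high: 637 = 10 + 2·11^1 + 5·11^2. Digit sequence: (10, 2, 5).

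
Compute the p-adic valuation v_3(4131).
v_3(4131) = 5

v_3(n) is the largest exponent k such that 3^k divides n. Factor out: 4131 = 3^5 · 17. (Sign doesn't affect v_p.) So v_3(4131) = 5.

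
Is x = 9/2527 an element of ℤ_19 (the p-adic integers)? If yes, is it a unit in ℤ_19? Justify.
x ∉ ℤ_19 (v_19(x) = -2 < 0)

ℤ_19 = {x ∈ ℚ_19 : v_19(x) ≥ 0} and ℤ_19^× = {x ∈ ℤ_19 : v_19(x) = 0}. Here v_19(9/2527) = v_19(num) − v_19(den) = -2; compare against these criteria.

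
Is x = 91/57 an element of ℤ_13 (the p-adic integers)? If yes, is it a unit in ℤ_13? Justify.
x ∈ ℤ_13 but not a unit; v_13(x) = 1 > 0

ℤ_13 = {x ∈ ℚ_13 : v_13(x) ≥ 0} and ℤ_13^× = {x ∈ ℤ_13 : v_13(x) = 0}. Here v_13(91/57) = v_13(num) − v_13(den) = 1; compare against these criteria.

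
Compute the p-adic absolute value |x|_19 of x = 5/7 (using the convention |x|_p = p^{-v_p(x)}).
|5/7|_19 = 1

Step 1 — compute v_19(x) by factoring powers of 19 out of the numerator and denominator: v_19(5/7) = 0. Step 2 — apply |x|_p = p^{-v_p(x)} = 19^{0} = 1.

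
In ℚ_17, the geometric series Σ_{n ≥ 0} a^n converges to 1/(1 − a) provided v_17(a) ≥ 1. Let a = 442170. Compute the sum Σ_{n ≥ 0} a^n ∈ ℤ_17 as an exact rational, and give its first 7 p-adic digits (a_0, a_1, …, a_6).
Σ a^n = 1/(1 − a) = -1/442169;  first 7 digits = (1, 0, 0, 5, 5, 0, 8)

v_17(a) = 3 ≥ 1, so the series converges in ℤ_17 to 1/(1 − a) = 1/(1 − 442170) = -1/442169. Expand this rational in ℤ_17: compute digits iteratively via d_i = x_i mod 17, x_{i+1} = (x_i − d_i)/17. The first 7 digits are (1, 0, 0, 5, 5, 0, 8).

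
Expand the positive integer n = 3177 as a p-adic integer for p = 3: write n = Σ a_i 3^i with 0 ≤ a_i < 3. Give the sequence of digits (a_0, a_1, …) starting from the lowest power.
(a_0, a_1, …) = (0, 0, 2, 0, 0, 1, 1, 1)

Repeated division by 3 gives the digits low-to-high: 3177 = 2·3^2 + 1·3^5 + 1·3^6 + 1·3^7. Digit sequence: (0, 0, 2, 0, 0, 1, 1, 1).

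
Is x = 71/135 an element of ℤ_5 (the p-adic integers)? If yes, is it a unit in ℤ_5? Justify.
x ∉ ℤ_5 (v_5(x) = -1 < 0)

ℤ_5 = {x ∈ ℚ_5 : v_5(x) ≥ 0} and ℤ_5^× = {x ∈ ℤ_5 : v_5(x) = 0}. Here v_5(71/135) = v_5(num) − v_5(den) = -1; compare against these criteria.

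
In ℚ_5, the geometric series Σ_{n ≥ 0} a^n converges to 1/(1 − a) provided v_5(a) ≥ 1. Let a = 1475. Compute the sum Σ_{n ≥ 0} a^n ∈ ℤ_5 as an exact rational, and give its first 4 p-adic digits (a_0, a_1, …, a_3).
Σ a^n = 1/(1 − a) = -1/1474;  first 4 digits = (1, 0, 4, 1)

v_5(a) = 2 ≥ 1, so the series converges in ℤ_5 to 1/(1 − a) = 1/(1 − 1475) = -1/1474. Expand this rational in ℤ_5: compute digits iteratively via d_i = x_i mod 5, x_{i+1} = (x_i − d_i)/5. The first 4 digits are (1, 0, 4, 1).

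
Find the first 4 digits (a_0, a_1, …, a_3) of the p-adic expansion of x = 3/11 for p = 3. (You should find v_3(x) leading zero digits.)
(a_0, …, a_3) = (0, 2, 1, 0)

v_3(3/11) = 1, so a_0 = ... = a_0 = 0. Factor out: x = 3^1 · u with u = 1/11 a unit in ℤ_3. Expand u iteratively via a_{v+i} = u_i mod 3, u_{i+1} = (u_i − a_{v+i})/3:
  u_0 = 1/11;  a_1 = 2;  u_1 = (u_0 − 2)/3 = -7/11
  u_1 = -7/11;  a_2 = 1;  u_2 = (u_1 − 1)/3 = -6/11
  u_2 = -6/11;  a_3 = 0;  u_3 = (u_2 − 0)/3 = -2/11
Digits: (0, 2, 1, 0).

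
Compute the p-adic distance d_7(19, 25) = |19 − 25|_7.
d_7(19, 25) = 1

Step 1 — x − y = 19 − 25 = -6. Step 2 — v_7(-6) = 0 (factor: -6 = −(7^0 · 6); the sign does not affect v_p). Step 3 — |x − y|_7 = 7^{0} = 1.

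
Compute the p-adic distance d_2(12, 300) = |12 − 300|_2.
d_2(12, 300) = 1/32

Step 1 — x − y = 12 − 300 = -288. Step 2 — v_2(-288) = 5 (factor: -288 = −(2^5 · 9); the sign does not affect v_p). Step 3 — |x − y|_2 = 2^{-5} = 1/32.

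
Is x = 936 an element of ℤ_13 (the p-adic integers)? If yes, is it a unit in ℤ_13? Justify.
x ∈ ℤ_13 but not a unit; v_13(x) = 1 > 0

ℤ_13 = {x ∈ ℚ_13 : v_13(x) ≥ 0} and ℤ_13^× = {x ∈ ℤ_13 : v_13(x) = 0}. Here v_13(936) = v_13(num) − v_13(den) = 1; compare against these criteria.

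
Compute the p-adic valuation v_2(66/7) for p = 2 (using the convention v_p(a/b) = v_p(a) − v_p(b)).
v_2(66/7) = 1

Factor powers of 2 from the numerator and denominator of the reduced fraction: 66 = 2^1 · 33 and 7 = 2^0 · 7. Apply v_p(a/b) = v_p(a) − v_p(b): v_2(66/7) = 1 − 0 = 1.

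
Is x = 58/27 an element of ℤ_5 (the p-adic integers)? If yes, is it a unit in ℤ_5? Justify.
x ∈ ℤ_5^× (unit); v_5(x) = 0

ℤ_5 = {x ∈ ℚ_5 : v_5(x) ≥ 0} and ℤ_5^× = {x ∈ ℤ_5 : v_5(x) = 0}. Here v_5(58/27) = v_5(num) − v_5(den) = 0; compare against these criteria.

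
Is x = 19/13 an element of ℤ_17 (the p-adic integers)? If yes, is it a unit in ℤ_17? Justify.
x ∈ ℤ_17^× (unit); v_17(x) = 0

ℤ_17 = {x ∈ ℚ_17 : v_17(x) ≥ 0} and ℤ_17^× = {x ∈ ℤ_17 : v_17(x) = 0}. Here v_17(19/13) = v_17(num) − v_17(den) = 0; compare against these criteria.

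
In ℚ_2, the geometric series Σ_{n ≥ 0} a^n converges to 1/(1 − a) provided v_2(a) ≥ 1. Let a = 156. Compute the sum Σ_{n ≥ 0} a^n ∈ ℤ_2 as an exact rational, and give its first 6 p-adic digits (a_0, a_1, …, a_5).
Σ a^n = 1/(1 − a) = -1/155;  first 6 digits = (1, 0, 1, 1, 0, 1)

v_2(a) = 2 ≥ 1, so the series converges in ℤ_2 to 1/(1 − a) = 1/(1 − 156) = -1/155. Expand this rational in ℤ_2: compute digits iteratively via d_i = x_i mod 2, x_{i+1} = (x_i − d_i)/2. The first 6 digits are (1, 0, 1, 1, 0, 1).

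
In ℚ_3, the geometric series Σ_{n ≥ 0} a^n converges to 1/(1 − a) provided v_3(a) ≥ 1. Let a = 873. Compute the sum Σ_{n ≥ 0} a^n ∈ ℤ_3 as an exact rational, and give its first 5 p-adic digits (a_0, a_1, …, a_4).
Σ a^n = 1/(1 − a) = -1/872;  first 5 digits = (1, 0, 1, 2, 2)

v_3(a) = 2 ≥ 1, so the series converges in ℤ_3 to 1/(1 − a) = 1/(1 − 873) = -1/872. Expand this rational in ℤ_3: compute digits iteratively via d_i = x_i mod 3, x_{i+1} = (x_i − d_i)/3. The first 5 digits are (1, 0, 1, 2, 2).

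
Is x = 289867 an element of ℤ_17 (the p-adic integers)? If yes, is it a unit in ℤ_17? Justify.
x ∈ ℤ_17 but not a unit; v_17(x) = 3 > 0

ℤ_17 = {x ∈ ℚ_17 : v_17(x) ≥ 0} and ℤ_17^× = {x ∈ ℤ_17 : v_17(x) = 0}. Here v_17(289867) = v_17(num) − v_17(den) = 3; compare against these criteria.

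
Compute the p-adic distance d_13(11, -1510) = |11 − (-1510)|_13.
d_13(11, -1510) = 1/169

Step 1 — x − y = 11 − (-1510) = 1521. Step 2 — v_13(1521) = 2 (factor: 1521 = (13^2 · 9); the sign does not affect v_p). Step 3 — |x − y|_13 = 13^{-2} = 1/169.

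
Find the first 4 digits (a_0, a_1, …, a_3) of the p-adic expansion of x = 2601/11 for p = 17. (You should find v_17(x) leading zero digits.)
(a_0, …, a_3) = (0, 0, 7, 12)

v_17(2601/11) = 2, so a_0 = ... = a_1 = 0. Factor out: x = 17^2 · u with u = 9/11 a unit in ℤ_17. Expand u iteratively via a_{v+i} = u_i mod 17, u_{i+1} = (u_i − a_{v+i})/17:
  u_0 = 9/11;  a_2 = 7;  u_1 = (u_0 − 7)/17 = -4/11
  u_1 = -4/11;  a_3 = 12;  u_2 = (u_1 − 12)/17 = -8/11
Digits: (0, 0, 7, 12).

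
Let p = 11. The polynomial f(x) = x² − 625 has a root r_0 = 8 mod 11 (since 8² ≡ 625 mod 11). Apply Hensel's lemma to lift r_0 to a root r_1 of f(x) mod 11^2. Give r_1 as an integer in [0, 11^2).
r_1 = 96 (mod 121)

Hensel's recurrence: r_{i+1} = r_i − f(r_i)·(f′(r_i))^{-1} mod 11^{i+2}, with f′(x) = 2x. Iterate:
  r_0 = 8 (mod 11)
  r_1 = 96 (mod 121)
Final: r_1 = 96, and one checks f(r_1) ≡ 0 mod 11^2.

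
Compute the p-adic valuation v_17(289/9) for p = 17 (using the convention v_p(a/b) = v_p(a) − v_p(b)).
v_17(289/9) = 2

Factor powers of 17 from the numerator and denominator of the reduced fraction: 289 = 17^2 · 1 and 9 = 17^0 · 9. Apply v_p(a/b) = v_p(a) − v_p(b): v_17(289/9) = 2 − 0 = 2.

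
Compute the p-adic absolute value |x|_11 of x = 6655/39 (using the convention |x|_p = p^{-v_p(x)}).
|6655/39|_11 = 1/1331

Step 1 — compute v_11(x) by factoring powers of 11 out of the numerator and denominator: v_11(6655/39) = 3. Step 2 — apply |x|_p = p^{-v_p(x)} = 11^{-3} = 1/1331.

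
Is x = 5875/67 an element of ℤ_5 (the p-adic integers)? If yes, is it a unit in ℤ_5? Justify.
x ∈ ℤ_5 but not a unit; v_5(x) = 3 > 0

ℤ_5 = {x ∈ ℚ_5 : v_5(x) ≥ 0} and ℤ_5^× = {x ∈ ℤ_5 : v_5(x) = 0}. Here v_5(5875/67) = v_5(num) − v_5(den) = 3; compare against these criteria.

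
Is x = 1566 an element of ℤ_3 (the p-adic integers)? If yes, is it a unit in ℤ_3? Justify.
x ∈ ℤ_3 but not a unit; v_3(x) = 3 > 0

ℤ_3 = {x ∈ ℚ_3 : v_3(x) ≥ 0} and ℤ_3^× = {x ∈ ℤ_3 : v_3(x) = 0}. Here v_3(1566) = v_3(num) − v_3(den) = 3; compare against these criteria.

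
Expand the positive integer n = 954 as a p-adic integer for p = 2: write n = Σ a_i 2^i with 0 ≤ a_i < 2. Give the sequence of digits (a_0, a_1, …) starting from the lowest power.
(a_0, a_1, …) = (0, 1, 0, 1, 1, 1, 0, 1, 1, 1)

Repeated division by 2 gives the digits low-to-high: 954 = 1·2^1 + 1·2^3 + 1·2^4 + 1·2^5 + 1·2^7 + 1·2^8 + 1·2^9. Digit sequence: (0, 1, 0, 1, 1, 1, 0, 1, 1, 1).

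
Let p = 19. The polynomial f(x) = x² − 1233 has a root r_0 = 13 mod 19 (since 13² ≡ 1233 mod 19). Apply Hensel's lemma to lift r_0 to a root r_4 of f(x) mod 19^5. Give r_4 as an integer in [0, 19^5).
r_4 = 976309 (mod 2476099)

Hensel's recurrence: r_{i+1} = r_i − f(r_i)·(f′(r_i))^{-1} mod 19^{i+2}, with f′(x) = 2x. Iterate:
  r_0 = 13 (mod 19)
  r_1 = 165 (mod 361)
  r_2 = 2331 (mod 6859)
  r_3 = 64062 (mod 130321)
  r_4 = 976309 (mod 2476099)
Final: r_4 = 976309, and one checks f(r_4) ≡ 0 mod 19^5.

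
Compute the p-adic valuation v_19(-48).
v_19(-48) = 0

v_19(n) is the largest exponent k such that 19^k divides n. Factor out: -48 = -19^0 · 48. (Sign doesn't affect v_p.) So v_19(-48) = 0.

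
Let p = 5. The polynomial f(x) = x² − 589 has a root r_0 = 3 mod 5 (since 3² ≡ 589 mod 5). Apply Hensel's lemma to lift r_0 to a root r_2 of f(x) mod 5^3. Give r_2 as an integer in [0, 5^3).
r_2 = 33 (mod 125)

Hensel's recurrence: r_{i+1} = r_i − f(r_i)·(f′(r_i))^{-1} mod 5^{i+2}, with f′(x) = 2x. Iterate:
  r_0 = 3 (mod 5)
  r_1 = 8 (mod 25)
  r_2 = 33 (mod 125)
Final: r_2 = 33, and one checks f(r_2) ≡ 0 mod 5^3.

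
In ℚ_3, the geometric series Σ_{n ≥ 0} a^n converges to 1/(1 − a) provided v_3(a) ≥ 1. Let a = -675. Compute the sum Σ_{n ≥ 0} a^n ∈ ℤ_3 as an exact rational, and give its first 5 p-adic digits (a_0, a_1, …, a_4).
Σ a^n = 1/(1 − a) = 1/676;  first 5 digits = (1, 0, 0, 2, 0)

v_3(a) = 3 ≥ 1, so the series converges in ℤ_3 to 1/(1 − a) = 1/(1 − (-675)) = 1/676. Expand this rational in ℤ_3: compute digits iteratively via d_i = x_i mod 3, x_{i+1} = (x_i − d_i)/3. The first 5 digits are (1, 0, 0, 2, 0).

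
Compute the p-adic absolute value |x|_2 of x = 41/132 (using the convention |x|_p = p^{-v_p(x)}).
|41/132|_2 = 4

Step 1 — compute v_2(x) by factoring powers of 2 out of the numerator and denominator: v_2(41/132) = -2. Step 2 — apply |x|_p = p^{-v_p(x)} = 2^{2} = 4.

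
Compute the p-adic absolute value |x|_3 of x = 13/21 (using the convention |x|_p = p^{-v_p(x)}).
|13/21|_3 = 3

Step 1 — compute v_3(x) by factoring powers of 3 out of the numerator and denominator: v_3(13/21) = -1. Step 2 — apply |x|_p = p^{-v_p(x)} = 3^{1} = 3.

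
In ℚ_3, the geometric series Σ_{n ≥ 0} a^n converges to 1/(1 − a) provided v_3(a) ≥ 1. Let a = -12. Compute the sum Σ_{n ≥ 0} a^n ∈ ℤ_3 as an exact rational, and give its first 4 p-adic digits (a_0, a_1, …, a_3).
Σ a^n = 1/(1 − a) = 1/13;  first 4 digits = (1, 2, 2, 0)

v_3(a) = 1 ≥ 1, so the series converges in ℤ_3 to 1/(1 − a) = 1/(1 − (-12)) = 1/13. Expand this rational in ℤ_3: compute digits iteratively via d_i = x_i mod 3, x_{i+1} = (x_i − d_i)/3. The first 4 digits are (1, 2, 2, 0).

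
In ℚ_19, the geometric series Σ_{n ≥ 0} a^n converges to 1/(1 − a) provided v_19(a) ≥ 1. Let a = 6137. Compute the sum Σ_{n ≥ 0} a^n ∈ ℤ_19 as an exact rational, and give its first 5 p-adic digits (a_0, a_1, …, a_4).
Σ a^n = 1/(1 − a) = -1/6136;  first 5 digits = (1, 0, 17, 0, 4)

v_19(a) = 2 ≥ 1, so the series converges in ℤ_19 to 1/(1 − a) = 1/(1 − 6137) = -1/6136. Expand this rational in ℤ_19: compute digits iteratively via d_i = x_i mod 19, x_{i+1} = (x_i − d_i)/19. The first 5 digits are (1, 0, 17, 0, 4).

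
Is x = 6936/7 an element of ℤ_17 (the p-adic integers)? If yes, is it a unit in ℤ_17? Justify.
x ∈ ℤ_17 but not a unit; v_17(x) = 2 > 0

ℤ_17 = {x ∈ ℚ_17 : v_17(x) ≥ 0} and ℤ_17^× = {x ∈ ℤ_17 : v_17(x) = 0}. Here v_17(6936/7) = v_17(num) − v_17(den) = 2; compare against these criteria.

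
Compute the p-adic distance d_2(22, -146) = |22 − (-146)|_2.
d_2(22, -146) = 1/8

Step 1 — x − y = 22 − (-146) = 168. Step 2 — v_2(168) = 3 (factor: 168 = (2^3 · 21); the sign does not affect v_p). Step 3 — |x − y|_2 = 2^{-3} = 1/8.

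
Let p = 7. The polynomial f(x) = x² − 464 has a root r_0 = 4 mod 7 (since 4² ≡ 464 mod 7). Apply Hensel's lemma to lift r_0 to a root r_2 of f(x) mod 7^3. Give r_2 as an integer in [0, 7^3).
r_2 = 11 (mod 343)

Hensel's recurrence: r_{i+1} = r_i − f(r_i)·(f′(r_i))^{-1} mod 7^{i+2}, with f′(x) = 2x. Iterate:
  r_0 = 4 (mod 7)
  r_1 = 11 (mod 49)
  r_2 = 11 (mod 343)
Final: r_2 = 11, and one checks f(r_2) ≡ 0 mod 7^3.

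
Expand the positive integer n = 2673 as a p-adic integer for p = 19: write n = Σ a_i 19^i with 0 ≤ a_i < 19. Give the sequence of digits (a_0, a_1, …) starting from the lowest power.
(a_0, a_1, …) = (13, 7, 7)

Repeated division by 19 gives the digits low-to-high: 2673 = 13 + 7·19^1 + 7·19^2. Digit sequence: (13, 7, 7).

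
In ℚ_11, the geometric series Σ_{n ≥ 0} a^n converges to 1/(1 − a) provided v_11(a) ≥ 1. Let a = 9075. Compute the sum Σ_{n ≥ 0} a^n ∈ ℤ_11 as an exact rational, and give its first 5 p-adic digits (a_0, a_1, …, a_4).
Σ a^n = 1/(1 − a) = -1/9074;  first 5 digits = (1, 0, 9, 6, 4)

v_11(a) = 2 ≥ 1, so the series converges in ℤ_11 to 1/(1 − a) = 1/(1 − 9075) = -1/9074. Expand this rational in ℤ_11: compute digits iteratively via d_i = x_i mod 11, x_{i+1} = (x_i − d_i)/11. The first 5 digits are (1, 0, 9, 6, 4).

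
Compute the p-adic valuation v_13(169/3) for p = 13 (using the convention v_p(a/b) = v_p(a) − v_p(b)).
v_13(169/3) = 2

Factor powers of 13 from the numerator and denominator of the reduced fraction: 169 = 13^2 · 1 and 3 = 13^0 · 3. Apply v_p(a/b) = v_p(a) − v_p(b): v_13(169/3) = 2 − 0 = 2.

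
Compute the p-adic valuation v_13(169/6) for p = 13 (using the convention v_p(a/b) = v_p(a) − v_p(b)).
v_13(169/6) = 2

Factor powers of 13 from the numerator and denominator of the reduced fraction: 169 = 13^2 · 1 and 6 = 13^0 · 6. Apply v_p(a/b) = v_p(a) − v_p(b): v_13(169/6) = 2 − 0 = 2.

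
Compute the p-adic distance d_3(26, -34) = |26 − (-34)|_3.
d_3(26, -34) = 1/3

Step 1 — x − y = 26 − (-34) = 60. Step 2 — v_3(60) = 1 (factor: 60 = (3^1 · 20); the sign does not affect v_p). Step 3 — |x − y|_3 = 3^{-1} = 1/3.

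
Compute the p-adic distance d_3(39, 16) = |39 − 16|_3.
d_3(39, 16) = 1

Step 1 — x − y = 39 − 16 = 23. Step 2 — v_3(23) = 0 (factor: 23 = (3^0 · 23); the sign does not affect v_p). Step 3 — |x − y|_3 = 3^{0} = 1.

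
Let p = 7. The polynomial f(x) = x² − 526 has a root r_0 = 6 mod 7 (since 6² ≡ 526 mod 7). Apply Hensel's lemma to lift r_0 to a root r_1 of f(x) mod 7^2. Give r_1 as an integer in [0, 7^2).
r_1 = 6 (mod 49)

Hensel's recurrence: r_{i+1} = r_i − f(r_i)·(f′(r_i))^{-1} mod 7^{i+2}, with f′(x) = 2x. Iterate:
  r_0 = 6 (mod 7)
  r_1 = 6 (mod 49)
Final: r_1 = 6, and one checks f(r_1) ≡ 0 mod 7^2.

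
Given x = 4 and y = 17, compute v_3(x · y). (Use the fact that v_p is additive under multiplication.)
v_3(68) = 0

v_p(x) = 0 (factor: 4 = 3^0 · 4); v_p(y) = 0 (factor: 17 = 3^0 · 17). Additivity: v_p(xy) = v_p(x) + v_p(y) = 0 + 0 = 0. (Direct check: xy = 68 = 3^0 · (68).)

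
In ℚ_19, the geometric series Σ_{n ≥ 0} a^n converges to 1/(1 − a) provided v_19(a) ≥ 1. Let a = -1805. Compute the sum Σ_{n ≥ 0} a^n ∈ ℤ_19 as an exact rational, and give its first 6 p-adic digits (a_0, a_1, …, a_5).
Σ a^n = 1/(1 − a) = 1/1806;  first 6 digits = (1, 0, 14, 18, 5, 1)

v_19(a) = 2 ≥ 1, so the series converges in ℤ_19 to 1/(1 − a) = 1/(1 − (-1805)) = 1/1806. Expand this rational in ℤ_19: compute digits iteratively via d_i = x_i mod 19, x_{i+1} = (x_i − d_i)/19. The first 6 digits are (1, 0, 14, 18, 5, 1).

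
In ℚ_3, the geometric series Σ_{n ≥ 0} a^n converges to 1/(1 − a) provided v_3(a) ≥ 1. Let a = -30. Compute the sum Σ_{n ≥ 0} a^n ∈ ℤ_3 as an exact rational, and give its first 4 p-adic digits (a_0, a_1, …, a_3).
Σ a^n = 1/(1 − a) = 1/31;  first 4 digits = (1, 2, 0, 1)

v_3(a) = 1 ≥ 1, so the series converges in ℤ_3 to 1/(1 − a) = 1/(1 − (-30)) = 1/31. Expand this rational in ℤ_3: compute digits iteratively via d_i = x_i mod 3, x_{i+1} = (x_i − d_i)/3. The first 4 digits are (1, 2, 0, 1).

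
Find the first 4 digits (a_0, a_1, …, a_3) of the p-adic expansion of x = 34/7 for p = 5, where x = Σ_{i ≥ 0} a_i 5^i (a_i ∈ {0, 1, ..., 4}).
(a_0, …, a_3) = (2, 2, 4, 2)

v_5(34/7) = 0 (numerator and denominator both coprime to 5), so x ∈ ℤ_5^×. Compute digits iteratively via a_i = x_i mod 5, x_{i+1} = (x_i − a_i)/5, with x_0 = x:
  x_0 = 34/7;  a_0 = 2;  x_1 = (x_0 − 2)/5 = 4/7
  x_1 = 4/7;  a_1 = 2;  x_2 = (x_1 − 2)/5 = -2/7
  x_2 = -2/7;  a_2 = 4;  x_3 = (x_2 − 4)/5 = -6/7
  x_3 = -6/7;  a_3 = 2;  x_4 = (x_3 − 2)/5 = -4/7
Digits: (2, 2, 4, 2).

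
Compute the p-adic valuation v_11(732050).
v_11(732050) = 4

v_11(n) is the largest exponent k such that 11^k divides n. Factor out: 732050 = 11^4 · 50. (Sign doesn't affect v_p.) So v_11(732050) = 4.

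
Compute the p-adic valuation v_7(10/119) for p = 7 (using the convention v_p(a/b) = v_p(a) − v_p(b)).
v_7(10/119) = -1

Factor powers of 7 from the numerator and denominator of the reduced fraction: 10 = 7^0 · 10 and 119 = 7^1 · 17. Apply v_p(a/b) = v_p(a) − v_p(b): v_7(10/119) = 0 − 1 = -1.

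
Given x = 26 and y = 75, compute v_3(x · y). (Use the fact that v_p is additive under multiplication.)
v_3(1950) = 1

v_p(x) = 0 (factor: 26 = 3^0 · 26); v_p(y) = 1 (factor: 75 = 3^1 · 25). Additivity: v_p(xy) = v_p(x) + v_p(y) = 0 + 1 = 1. (Direct check: xy = 1950 = 3^1 · (650).)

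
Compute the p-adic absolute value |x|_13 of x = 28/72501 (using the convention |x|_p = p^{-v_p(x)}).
|28/72501|_13 = 2197

Step 1 — compute v_13(x) by factoring powers of 13 out of the numerator and denominator: v_13(28/72501) = -3. Step 2 — apply |x|_p = p^{-v_p(x)} = 13^{3} = 2197.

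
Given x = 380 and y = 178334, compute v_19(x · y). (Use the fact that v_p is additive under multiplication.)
v_19(67766920) = 4

v_p(x) = 1 (factor: 380 = 19^1 · 20); v_p(y) = 3 (factor: 178334 = 19^3 · 26). Additivity: v_p(xy) = v_p(x) + v_p(y) = 1 + 3 = 4. (Direct check: xy = 67766920 = 19^4 · (520).)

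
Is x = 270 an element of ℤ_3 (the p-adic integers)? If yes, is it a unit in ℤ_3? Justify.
x ∈ ℤ_3 but not a unit; v_3(x) = 3 > 0

ℤ_3 = {x ∈ ℚ_3 : v_3(x) ≥ 0} and ℤ_3^× = {x ∈ ℤ_3 : v_3(x) = 0}. Here v_3(270) = v_3(num) − v_3(den) = 3; compare against these criteria.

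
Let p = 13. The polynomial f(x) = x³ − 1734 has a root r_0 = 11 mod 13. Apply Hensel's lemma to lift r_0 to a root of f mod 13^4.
r_3 = 23099 (mod 28561)

Hensel: r_{i+1} = r_i − f(r_i)/f′(r_i) mod 13^{i+2}, where f′(x) = 3x². Iterate:
  r_0 = 11 (mod 13)
  r_1 = 115 (mod 169)
  r_2 = 1129 (mod 2197)
  r_3 = 23099 (mod 28561)
Final: r = 23099 with f(r) ≡ 0 mod 13^4.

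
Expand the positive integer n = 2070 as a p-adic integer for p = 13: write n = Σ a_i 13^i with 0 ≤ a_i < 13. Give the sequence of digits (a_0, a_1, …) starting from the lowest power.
(a_0, a_1, …) = (3, 3, 12)

Repeated division by 13 gives the digits low-to-high: 2070 = 3 + 3·13^1 + 12·13^2. Digit sequence: (3, 3, 12).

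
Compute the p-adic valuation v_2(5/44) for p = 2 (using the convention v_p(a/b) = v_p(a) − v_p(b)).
v_2(5/44) = -2

Factor powers of 2 from the numerator and denominator of the reduced fraction: 5 = 2^0 · 5 and 44 = 2^2 · 11. Apply v_p(a/b) = v_p(a) − v_p(b): v_2(5/44) = 0 − 2 = -2.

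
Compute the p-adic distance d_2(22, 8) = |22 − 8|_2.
d_2(22, 8) = 1/2

Step 1 — x − y = 22 − 8 = 14. Step 2 — v_2(14) = 1 (factor: 14 = (2^1 · 7); the sign does not affect v_p). Step 3 — |x − y|_2 = 2^{-1} = 1/2.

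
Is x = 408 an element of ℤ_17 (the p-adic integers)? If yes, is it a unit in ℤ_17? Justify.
x ∈ ℤ_17 but not a unit; v_17(x) = 1 > 0

ℤ_17 = {x ∈ ℚ_17 : v_17(x) ≥ 0} and ℤ_17^× = {x ∈ ℤ_17 : v_17(x) = 0}. Here v_17(408) = v_17(num) − v_17(den) = 1; compare against these criteria.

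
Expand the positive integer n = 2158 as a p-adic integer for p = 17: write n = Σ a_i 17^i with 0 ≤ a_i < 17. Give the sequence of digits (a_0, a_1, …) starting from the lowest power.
(a_0, a_1, …) = (16, 7, 7)

Repeated division by 17 gives the digits low-to-high: 2158 = 16 + 7·17^1 + 7·17^2. Digit sequence: (16, 7, 7).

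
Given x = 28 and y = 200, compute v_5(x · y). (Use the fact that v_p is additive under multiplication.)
v_5(5600) = 2

v_p(x) = 0 (factor: 28 = 5^0 · 28); v_p(y) = 2 (factor: 200 = 5^2 · 8). Additivity: v_p(xy) = v_p(x) + v_p(y) = 0 + 2 = 2. (Direct check: xy = 5600 = 5^2 · (224).)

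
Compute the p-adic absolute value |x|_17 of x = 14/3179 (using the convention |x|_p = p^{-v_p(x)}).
|14/3179|_17 = 289

Step 1 — compute v_17(x) by factoring powers of 17 out of the numerator and denominator: v_17(14/3179) = -2. Step 2 — apply |x|_p = p^{-v_p(x)} = 17^{2} = 289.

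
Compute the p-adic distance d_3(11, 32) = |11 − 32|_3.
d_3(11, 32) = 1/3

Step 1 — x − y = 11 − 32 = -21. Step 2 — v_3(-21) = 1 (factor: -21 = −(3^1 · 7); the sign does not affect v_p). Step 3 — |x − y|_3 = 3^{-1} = 1/3.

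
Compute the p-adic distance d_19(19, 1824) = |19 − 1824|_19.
d_19(19, 1824) = 1/361

Step 1 — x − y = 19 − 1824 = -1805. Step 2 — v_19(-1805) = 2 (factor: -1805 = −(19^2 · 5); the sign does not affect v_p). Step 3 — |x − y|_19 = 19^{-2} = 1/361.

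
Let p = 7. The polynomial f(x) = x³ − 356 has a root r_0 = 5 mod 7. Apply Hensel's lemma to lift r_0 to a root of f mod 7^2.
r_1 = 12 (mod 49)

Hensel: r_{i+1} = r_i − f(r_i)/f′(r_i) mod 7^{i+2}, where f′(x) = 3x². Iterate:
  r_0 = 5 (mod 7)
  r_1 = 12 (mod 49)
Final: r = 12 with f(r) ≡ 0 mod 7^2.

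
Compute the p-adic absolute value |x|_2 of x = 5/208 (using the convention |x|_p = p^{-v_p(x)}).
|5/208|_2 = 16

Step 1 — compute v_2(x) by factoring powers of 2 out of the numerator and denominator: v_2(5/208) = -4. Step 2 — apply |x|_p = p^{-v_p(x)} = 2^{4} = 16.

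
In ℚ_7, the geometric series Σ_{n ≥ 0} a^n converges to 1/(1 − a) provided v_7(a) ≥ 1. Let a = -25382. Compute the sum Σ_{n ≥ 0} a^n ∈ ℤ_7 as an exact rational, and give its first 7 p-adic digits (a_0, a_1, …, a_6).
Σ a^n = 1/(1 − a) = 1/25383;  first 7 digits = (1, 0, 0, 3, 3, 5, 1)

v_7(a) = 3 ≥ 1, so the series converges in ℤ_7 to 1/(1 − a) = 1/(1 − (-25382)) = 1/25383. Expand this rational in ℤ_7: compute digits iteratively via d_i = x_i mod 7, x_{i+1} = (x_i − d_i)/7. The first 7 digits are (1, 0, 0, 3, 3, 5, 1).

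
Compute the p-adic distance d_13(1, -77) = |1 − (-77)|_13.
d_13(1, -77) = 1/13

Step 1 — x − y = 1 − (-77) = 78. Step 2 — v_13(78) = 1 (factor: 78 = (13^1 · 6); the sign does not affect v_p). Step 3 — |x − y|_13 = 13^{-1} = 1/13.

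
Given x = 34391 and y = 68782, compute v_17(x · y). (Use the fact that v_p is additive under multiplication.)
v_17(2365481762) = 6

v_p(x) = 3 (factor: 34391 = 17^3 · 7); v_p(y) = 3 (factor: 68782 = 17^3 · 14). Additivity: v_p(xy) = v_p(x) + v_p(y) = 3 + 3 = 6. (Direct check: xy = 2365481762 = 17^6 · (98).)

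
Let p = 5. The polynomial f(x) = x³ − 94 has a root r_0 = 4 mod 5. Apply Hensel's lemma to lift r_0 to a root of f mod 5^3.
r_2 = 89 (mod 125)

Hensel: r_{i+1} = r_i − f(r_i)/f′(r_i) mod 5^{i+2}, where f′(x) = 3x². Iterate:
  r_0 = 4 (mod 5)
  r_1 = 14 (mod 25)
  r_2 = 89 (mod 125)
Final: r = 89 with f(r) ≡ 0 mod 5^3.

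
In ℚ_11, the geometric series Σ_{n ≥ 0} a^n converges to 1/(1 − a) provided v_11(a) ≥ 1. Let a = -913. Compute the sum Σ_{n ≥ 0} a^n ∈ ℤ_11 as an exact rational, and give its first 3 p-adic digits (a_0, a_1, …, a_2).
Σ a^n = 1/(1 − a) = 1/914;  first 3 digits = (1, 5, 6)

v_11(a) = 1 ≥ 1, so the series converges in ℤ_11 to 1/(1 − a) = 1/(1 − (-913)) = 1/914. Expand this rational in ℤ_11: compute digits iteratively via d_i = x_i mod 11, x_{i+1} = (x_i − d_i)/11. The first 3 digits are (1, 5, 6).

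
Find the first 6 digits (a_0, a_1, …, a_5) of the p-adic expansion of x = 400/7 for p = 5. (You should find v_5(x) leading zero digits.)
(a_0, …, a_5) = (0, 0, 3, 2, 1, 4)

v_5(400/7) = 2, so a_0 = ... = a_1 = 0. Factor out: x = 5^2 · u with u = 16/7 a unit in ℤ_5. Expand u iteratively via a_{v+i} = u_i mod 5, u_{i+1} = (u_i − a_{v+i})/5:
  u_0 = 16/7;  a_2 = 3;  u_1 = (u_0 − 3)/5 = -1/7
  u_1 = -1/7;  a_3 = 2;  u_2 = (u_1 − 2)/5 = -3/7
  u_2 = -3/7;  a_4 = 1;  u_3 = (u_2 − 1)/5 = -2/7
  u_3 = -2/7;  a_5 = 4;  u_4 = (u_3 − 4)/5 = -6/7
Digits: (0, 0, 3, 2, 1, 4).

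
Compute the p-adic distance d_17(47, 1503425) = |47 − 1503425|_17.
d_17(47, 1503425) = 1/83521

Step 1 — x − y = 47 − 1503425 = -1503378. Step 2 — v_17(-1503378) = 4 (factor: -1503378 = −(17^4 · 18); the sign does not affect v_p). Step 3 — |x − y|_17 = 17^{-4} = 1/83521.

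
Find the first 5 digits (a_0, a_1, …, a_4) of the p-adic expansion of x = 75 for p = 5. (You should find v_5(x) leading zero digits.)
(a_0, …, a_4) = (0, 0, 3, 0, 0)

v_5(75) = 2, so a_0 = ... = a_1 = 0. Factor out: x = 5^2 · u with u = 3 a unit in ℤ_5. Expand u iteratively via a_{v+i} = u_i mod 5, u_{i+1} = (u_i − a_{v+i})/5:
  u_0 = 3;  a_2 = 3;  u_1 = (u_0 − 3)/5 = 0
  u_1 = 0;  a_3 = 0;  u_2 = (u_1 − 0)/5 = 0
  u_2 = 0;  a_4 = 0;  u_3 = (u_2 − 0)/5 = 0
Digits: (0, 0, 3, 0, 0).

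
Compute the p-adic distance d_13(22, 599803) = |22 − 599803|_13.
d_13(22, 599803) = 1/28561

Step 1 — x − y = 22 − 599803 = -599781. Step 2 — v_13(-599781) = 4 (factor: -599781 = −(13^4 · 21); the sign does not affect v_p). Step 3 — |x − y|_13 = 13^{-4} = 1/28561.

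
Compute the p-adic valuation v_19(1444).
v_19(1444) = 2

v_19(n) is the largest exponent k such that 19^k divides n. Factor out: 1444 = 19^2 · 4. (Sign doesn't affect v_p.) So v_19(1444) = 2.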